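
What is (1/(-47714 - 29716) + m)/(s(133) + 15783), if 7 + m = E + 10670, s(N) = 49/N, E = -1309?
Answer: 1058563397/1786155240 ≈ 0.59265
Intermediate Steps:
m = 9354 (m = -7 + (-1309 + 10670) = -7 + 9361 = 9354)
(1/(-47714 - 29716) + m)/(s(133) + 15783) = (1/(-47714 - 29716) + 9354)/(49/133 + 15783) = (1/(-77430) + 9354)/(49*(1/133) + 15783) = (-1/77430 + 9354)/(7/19 + 15783) = 724280219/(77430*(299884/19)) = (724280219/77430)*(19/299884) = 1058563397/1786155240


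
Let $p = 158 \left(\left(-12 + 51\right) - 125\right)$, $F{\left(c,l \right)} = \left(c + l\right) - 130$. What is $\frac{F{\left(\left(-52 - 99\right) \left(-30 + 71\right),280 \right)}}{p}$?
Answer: $\frac{6041}{13588} \approx 0.44458$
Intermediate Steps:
$F{\left(c,l \right)} = -130 + c + l$
$p = -13588$ ($p = 158 \left(39 - 125\right) = 158 \left(-86\right) = -13588$)
$\frac{F{\left(\left(-52 - 99\right) \left(-30 + 71\right),280 \right)}}{p} = \frac{-130 + \left(-52 - 99\right) \left(-30 + 71\right) + 280}{-13588} = \left(-130 - 6191 + 280\right) \left(- \frac{1}{13588}\right) = \left(-6041\right) \left(- \frac{1}{13588}\right) = \frac{6041}{13588}$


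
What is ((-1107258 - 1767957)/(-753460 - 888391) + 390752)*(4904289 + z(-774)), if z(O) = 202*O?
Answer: 3046086355662123147/1641851 ≈ 1.8553e+12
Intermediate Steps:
((-1107258 - 1767957)/(-753460 - 888391) + 390752)*(4904289 + z(-774)) = ((-1107258 - 1767957)/(-753460 - 888391) + 390752)*(4904289 + 202*(-774)) = (-2875215/(-1641851) + 390752)*(4904289 - 156348) = (-2875215*(-1/1641851) + 390752)*4747941 = (2875215/1641851 + 390752)*4747941 = (641559437167/1641851)*4747941 = 3046086355662123147/1641851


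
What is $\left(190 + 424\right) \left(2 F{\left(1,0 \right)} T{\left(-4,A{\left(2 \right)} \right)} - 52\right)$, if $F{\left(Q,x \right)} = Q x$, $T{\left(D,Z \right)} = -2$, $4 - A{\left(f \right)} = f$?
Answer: $-31928$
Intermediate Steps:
$A{\left(f \right)} = 4 - f$
$\left(190 + 424\right) \left(2 F{\left(1,0 \right)} T{\left(-4,A{\left(2 \right)} \right)} - 52\right) = \left(190 + 424\right) \left(2 \cdot 1 \cdot 0 \left(-2\right) - 52\right) = 614 \left(2 \cdot 0 \left(-2\right) - 52\right) = 614 \left(0 \left(-2\right) - 52\right) = 614 \left(0 - 52\right) = 614 \left(-52\right) = -31928$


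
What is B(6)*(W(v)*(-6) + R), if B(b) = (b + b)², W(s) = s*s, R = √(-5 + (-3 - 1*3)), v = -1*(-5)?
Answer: -21600 + 144*I*√11 ≈ -21600.0 + 477.59*I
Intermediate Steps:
v = 5
R = I*√11 (R = √(-5 + (-3 - 3)) = √(-5 - 6) = √(-11) = I*√11 ≈ 3.3166*I)
W(s) = s²
B(b) = 4*b² (B(b) = (2*b)² = 4*b²)
B(6)*(W(v)*(-6) + R) = (4*6²)*(5²*(-6) + I*√11) = (4*36)*(25*(-6) + I*√11) = 144*(-150 + I*√11) = -21600 + 144*I*√11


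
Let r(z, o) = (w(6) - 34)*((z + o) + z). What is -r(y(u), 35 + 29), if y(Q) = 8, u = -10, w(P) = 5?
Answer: 2320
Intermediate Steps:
r(z, o) = -58*z - 29*o (r(z, o) = (5 - 34)*((z + o) + z) = -29*((o + z) + z) = -29*(o + 2*z) = -58*z - 29*o)
-r(y(u), 35 + 29) = -(-58*8 - 29*(35 + 29)) = -(-464 - 29*64) = -(-464 - 1856) = -1*(-2320) = 2320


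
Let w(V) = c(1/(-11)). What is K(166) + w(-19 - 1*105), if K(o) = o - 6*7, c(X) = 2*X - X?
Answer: 1363/11 ≈ 123.91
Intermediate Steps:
c(X) = X
K(o) = -42 + o (K(o) = o - 42 = -42 + o)
w(V) = -1/11 (w(V) = 1/(-11) = -1/11)
K(166) + w(-19 - 1*105) = (-42 + 166) - 1/11 = 124 - 1/11 = 1363/11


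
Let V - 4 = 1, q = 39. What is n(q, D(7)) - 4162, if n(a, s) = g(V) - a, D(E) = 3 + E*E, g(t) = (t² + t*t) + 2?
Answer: -4149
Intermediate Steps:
V = 5 (V = 4 + 1 = 5)
g(t) = 2 + 2*t² (g(t) = (t² + t²) + 2 = 2*t² + 2 = 2 + 2*t²)
D(E) = 3 + E²
n(a, s) = 52 - a (n(a, s) = (2 + 2*5²) - a = (2 + 2*25) - a = (2 + 50) - a = 52 - a)
n(q, D(7)) - 4162 = (52 - 1*39) - 4162 = (52 - 39) - 4162 = 13 - 4162 = -4149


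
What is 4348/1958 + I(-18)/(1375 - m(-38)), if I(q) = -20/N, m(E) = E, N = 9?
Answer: 27627178/12449943 ≈ 2.2191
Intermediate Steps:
I(q) = -20/9
4348/1958 + I(-18)/(1375 - m(-38)) = 4348/1958 - 20/(9*(1375 - 1*(-38))) = 4348*(1/1958) - 20/(9*(1375 + 38)) = 2174/979 - 20/9/1413 = 2174/979 - 20/9*1/1413 = 2174/979 - 20/12717 = 27627178/12449943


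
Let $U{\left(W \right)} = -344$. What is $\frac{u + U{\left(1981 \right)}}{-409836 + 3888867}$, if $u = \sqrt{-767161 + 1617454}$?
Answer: $- \frac{344}{3479031} + \frac{\sqrt{94477}}{1159677} \approx 0.00016617$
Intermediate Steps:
$u = 3 \sqrt{94477}$ ($u = \sqrt{850293} = 3 \sqrt{94477} \approx 922.11$)
$\frac{u + U{\left(1981 \right)}}{-409836 + 3888867} = \frac{3 \sqrt{94477} - 344}{-409836 + 3888867} = \frac{-344 + 3 \sqrt{94477}}{3479031} = \left(-344 + 3 \sqrt{94477}\right) \frac{1}{3479031} = - \frac{344}{3479031} + \frac{\sqrt{94477}}{1159677}$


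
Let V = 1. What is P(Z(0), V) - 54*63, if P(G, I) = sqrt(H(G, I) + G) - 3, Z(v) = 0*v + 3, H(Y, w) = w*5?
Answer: -3405 + 2*sqrt(2) ≈ -3402.2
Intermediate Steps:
H(Y, w) = 5*w
Z(v) = 3 (Z(v) = 0 + 3 = 3)
P(G, I) = -3 + sqrt(G + 5*I) (P(G, I) = sqrt(5*I + G) - 3 = sqrt(G + 5*I) - 3 = -3 + sqrt(G + 5*I))
P(Z(0), V) - 54*63 = (-3 + sqrt(3 + 5*1)) - 54*63 = (-3 + sqrt(3 + 5)) - 3402 = (-3 + sqrt(8)) - 3402 = (-3 + 2*sqrt(2)) - 3402 = -3405 + 2*sqrt(2)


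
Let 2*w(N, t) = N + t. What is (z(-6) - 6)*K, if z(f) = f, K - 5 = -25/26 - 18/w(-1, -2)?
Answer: -2502/13 ≈ -192.46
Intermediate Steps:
w(N, t) = N/2 + t/2 (w(N, t) = (N + t)/2 = N/2 + t/2)
K = 417/26 (K = 5 + (-25/26 - 18/((1/2)*(-1) + (1/2)*(-2))) = 5 + (-25*1/26 - 18/(-1/2 - 1)) = 5 + (-25/26 - 18/(-3/2)) = 5 + (-25/26 - 18*(-2/3)) = 5 + (-25/26 + 12) = 5 + 287/26 = 417/26 ≈ 16.038)
(z(-6) - 6)*K = (-6 - 6)*(417/26) = -12*417/26 = -2502/13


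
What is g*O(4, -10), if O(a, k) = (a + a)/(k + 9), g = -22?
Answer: 176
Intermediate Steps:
O(a, k) = 2*a/(9 + k) (O(a, k) = (2*a)/(9 + k) = 2*a/(9 + k))
g*O(4, -10) = -44*4/(9 - 10) = -44*4/(-1) = -44*4*(-1) = -22*(-8) = 176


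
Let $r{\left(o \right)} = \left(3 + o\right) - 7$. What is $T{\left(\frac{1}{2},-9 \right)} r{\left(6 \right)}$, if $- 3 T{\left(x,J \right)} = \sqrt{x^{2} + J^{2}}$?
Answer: $- \frac{5 \sqrt{13}}{3} \approx -6.0093$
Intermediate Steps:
$r{\left(o \right)} = -4 + o$ ($r{\left(o \right)} = \left(3 + o\right) - 7 = -4 + o$)
$T{\left(x,J \right)} = - \frac{\sqrt{J^{2} + x^{2}}}{3}$ ($T{\left(x,J \right)} = - \frac{\sqrt{x^{2} + J^{2}}}{3} = - \frac{\sqrt{J^{2} + x^{2}}}{3}$)
$T{\left(\frac{1}{2},-9 \right)} r{\left(6 \right)} = - \frac{\sqrt{\left(-9\right)^{2} + \left(\frac{1}{2}\right)^{2}}}{3} \left(-4 + 6\right) = - \frac{\sqrt{81 + \left(\frac{1}{2}\right)^{2}}}{3} \cdot 2 = - \frac{\sqrt{81 + \frac{1}{4}}}{3} \cdot 2 = - \frac{\sqrt{\frac{325}{4}}}{3} \cdot 2 = - \frac{\frac{5}{2} \sqrt{13}}{3} \cdot 2 = - \frac{5 \sqrt{13}}{6} \cdot 2 = - \frac{5 \sqrt{13}}{3}$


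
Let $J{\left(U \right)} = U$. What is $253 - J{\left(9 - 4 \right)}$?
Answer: $248$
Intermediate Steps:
$253 - J{\left(9 - 4 \right)} = 253 - \left(9 - 4\right) = 253 - 5 = 248$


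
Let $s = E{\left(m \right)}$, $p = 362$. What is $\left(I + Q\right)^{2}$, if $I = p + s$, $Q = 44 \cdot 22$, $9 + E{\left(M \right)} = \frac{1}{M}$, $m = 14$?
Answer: $\frac{342065025}{196} \approx 1.7452 \cdot 10^{6}$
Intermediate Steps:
$E{\left(M \right)} = -9 + \frac{1}{M}$
$s = - \frac{125}{14}$ ($s = -9 + \frac{1}{14} = - \frac{125}{14} \approx -8.9286$)
$Q = 968$
$I = \frac{4943}{14}$ ($I = 362 - \frac{125}{14} = \frac{4943}{14} \approx 353.07$)
$\left(I + Q\right)^{2} = \left(\frac{4943}{14} + 968\right)^{2} = \left(\frac{18495}{14}\right)^{2} = \frac{342065025}{196}$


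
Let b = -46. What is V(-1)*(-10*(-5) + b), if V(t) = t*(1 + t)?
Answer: 0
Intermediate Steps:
V(-1)*(-10*(-5) + b) = (-(1 - 1))*(-10*(-5) - 46) = (-1*0)*(50 - 46) = 0*4 = 0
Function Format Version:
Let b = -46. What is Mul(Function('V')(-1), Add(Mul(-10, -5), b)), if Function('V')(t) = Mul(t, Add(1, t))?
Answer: 0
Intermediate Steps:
Mul(Function('V')(-1), Add(Mul(-10, -5), b)) = Mul(Mul(-1, Add(1, -1)), Add(Mul(-10, -5), -46)) = Mul(Mul(-1, 0), Add(50, -46)) = Mul(0, 4) = 0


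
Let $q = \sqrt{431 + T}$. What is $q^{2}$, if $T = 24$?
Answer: $455$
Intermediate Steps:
$q = \sqrt{455}$ ($q = \sqrt{431 + 24} = \sqrt{455} \approx 21.331$)
$q^{2} = \left(\sqrt{455}\right)^{2} = 455$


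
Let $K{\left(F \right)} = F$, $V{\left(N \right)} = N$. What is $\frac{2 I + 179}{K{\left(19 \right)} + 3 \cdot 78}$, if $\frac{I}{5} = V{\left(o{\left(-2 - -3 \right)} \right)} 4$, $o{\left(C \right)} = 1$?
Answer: $\frac{219}{253} \approx 0.86561$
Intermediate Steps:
$I = 20$ ($I = 5 \cdot 1 \cdot 4 = 5 \cdot 4 = 20$)
$\frac{2 I + 179}{K{\left(19 \right)} + 3 \cdot 78} = \frac{2 \cdot 20 + 179}{19 + 3 \cdot 78} = \frac{40 + 179}{19 + 234} = \frac{219}{253}$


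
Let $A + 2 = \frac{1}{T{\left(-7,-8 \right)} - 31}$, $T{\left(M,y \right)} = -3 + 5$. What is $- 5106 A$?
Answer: $\frac{301254}{29} \approx 10388.0$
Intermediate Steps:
$T{\left(M,y \right)} = 2$
$A = - \frac{59}{29}$ ($A = -2 + \frac{1}{2 - 31} = -2 + \frac{1}{-29} = -2 - \frac{1}{29} = - \frac{59}{29} \approx -2.0345$)
$- 5106 A = \left(-5106\right) \left(- \frac{59}{29}\right) = \frac{301254}{29}$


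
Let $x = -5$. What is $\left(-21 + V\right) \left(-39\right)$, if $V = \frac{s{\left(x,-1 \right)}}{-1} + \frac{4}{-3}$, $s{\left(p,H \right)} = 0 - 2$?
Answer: $793$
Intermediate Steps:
$s{\left(p,H \right)} = -2$ ($s{\left(p,H \right)} = 0 - 2 = -2$)
$V = \frac{2}{3}$ ($V = - \frac{2}{-1} + \frac{4}{-3} = \left(-2\right) \left(-1\right) + 4 \left(- \frac{1}{3}\right) = 2 - \frac{4}{3} = \frac{2}{3} \approx 0.66667$)
$\left(-21 + V\right) \left(-39\right) = \left(-21 + \frac{2}{3}\right) \left(-39\right) = \left(- \frac{61}{3}\right) \left(-39\right) = 793$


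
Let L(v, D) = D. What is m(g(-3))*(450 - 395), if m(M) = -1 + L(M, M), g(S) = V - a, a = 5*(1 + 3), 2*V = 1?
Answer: -2255/2 ≈ -1127.5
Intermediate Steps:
V = ½ (V = (½)*1 = ½ ≈ 0.50000)
a = 20 (a = 5*4 = 20)
g(S) = -39/2 (g(S) = ½ - 1*20 = ½ - 20 = -39/2)
m(M) = -1 + M
m(g(-3))*(450 - 395) = (-1 - 39/2)*(450 - 395) = -41/2*55 = -2255/2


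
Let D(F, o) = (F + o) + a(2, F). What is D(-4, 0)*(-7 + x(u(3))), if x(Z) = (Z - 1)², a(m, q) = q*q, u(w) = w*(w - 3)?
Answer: -72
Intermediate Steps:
u(w) = w*(-3 + w)
a(m, q) = q²
x(Z) = (-1 + Z)²
D(F, o) = F + o + F² (D(F, o) = (F + o) + F² = F + o + F²)
D(-4, 0)*(-7 + x(u(3))) = (-4 + 0 + (-4)²)*(-7 + (-1 + 3*(-3 + 3))²) = (-4 + 0 + 16)*(-7 + (-1 + 3*0)²) = 12*(-7 + (-1 + 0)²) = 12*(-7 + (-1)²) = 12*(-7 + 1) = 12*(-6) = -72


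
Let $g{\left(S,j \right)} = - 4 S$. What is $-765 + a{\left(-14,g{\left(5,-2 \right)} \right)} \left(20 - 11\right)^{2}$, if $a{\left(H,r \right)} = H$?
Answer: $-1899$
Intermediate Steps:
$-765 + a{\left(-14,g{\left(5,-2 \right)} \right)} \left(20 - 11\right)^{2} = -765 - 14 \left(20 - 11\right)^{2} = -765 - 14 \cdot 9^{2} = -765 - 1134 = -1899$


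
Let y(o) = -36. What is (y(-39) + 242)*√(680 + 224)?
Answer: 412*√226 ≈ 6193.7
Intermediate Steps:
(y(-39) + 242)*√(680 + 224) = (-36 + 242)*√(680 + 224) = 206*√904 = 206*(2*√226) = 412*√226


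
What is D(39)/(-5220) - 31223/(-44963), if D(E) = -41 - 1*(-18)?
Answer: 164018209/234706860 ≈ 0.69882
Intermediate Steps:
D(E) = -23 (D(E) = -41 + 18 = -23)
D(39)/(-5220) - 31223/(-44963) = -23/(-5220) - 31223/(-44963) = -23*(-1/5220) - 31223*(-1/44963) = 23/5220 + 31223/44963 = 164018209/234706860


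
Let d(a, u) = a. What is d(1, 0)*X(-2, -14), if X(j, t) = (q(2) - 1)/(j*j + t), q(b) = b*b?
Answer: -3/10 ≈ -0.30000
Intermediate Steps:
q(b) = b²
X(j, t) = 3/(t + j²) (X(j, t) = (2² - 1)/(j*j + t) = (4 - 1)/(j² + t) = 3/(t + j²))
d(1, 0)*X(-2, -14) = 1*(3/(-14 + (-2)²)) = 1*(3/(-14 + 4)) = 1*(3/(-10)) = 1*(3*(-⅒)) = 1*(-3/10) = -3/10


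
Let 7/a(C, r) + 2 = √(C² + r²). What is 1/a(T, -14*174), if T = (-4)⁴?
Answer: -2/7 + 4*√374977/7 ≈ 349.63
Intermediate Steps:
T = 256
a(C, r) = 7/(-2 + √(C² + r²))
1/a(T, -14*174) = 1/(7/(-2 + √(256² + (-14*174)²))) = 1/(7/(-2 + √(65536 + (-2436)²))) = 1/(7/(-2 + √(65536 + 5934096))) = 1/(7/(-2 + √5999632)) = 1/(7/(-2 + 4*√374977)) = -2/7 + 4*√374977/7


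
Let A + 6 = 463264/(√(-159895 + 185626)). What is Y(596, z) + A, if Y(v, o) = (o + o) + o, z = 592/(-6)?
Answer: -302 + 463264*√2859/8577 ≈ 2586.0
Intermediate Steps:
z = -296/3 (z = 592*(-⅙) = -296/3 ≈ -98.667)
Y(v, o) = 3*o (Y(v, o) = 2*o + o = 3*o)
A = -6 + 463264*√2859/8577 (A = -6 + 463264/(√(-159895 + 185626)) = -6 + 463264/(√25731) = -6 + 463264/((3*√2859)) = -6 + 463264*(√2859/8577) = -6 + 463264*√2859/8577 ≈ 2882.0)
Y(596, z) + A = 3*(-296/3) + (-6 + 463264*√2859/8577) = -296 + (-6 + 463264*√2859/8577) = -302 + 463264*√2859/8577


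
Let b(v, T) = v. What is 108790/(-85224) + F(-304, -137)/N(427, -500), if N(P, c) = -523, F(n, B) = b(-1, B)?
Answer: -28405973/22286076 ≈ -1.2746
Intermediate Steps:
F(n, B) = -1
108790/(-85224) + F(-304, -137)/N(427, -500) = 108790/(-85224) - 1/(-523) = 108790*(-1/85224) - 1*(-1/523) = -54395/42612 + 1/523 = -28405973/22286076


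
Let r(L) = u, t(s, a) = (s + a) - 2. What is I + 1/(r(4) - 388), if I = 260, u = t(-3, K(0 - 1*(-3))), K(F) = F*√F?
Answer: 13383109/51474 - √3/51474 ≈ 260.00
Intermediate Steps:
K(F) = F^(3/2)
t(s, a) = -2 + a + s (t(s, a) = (a + s) - 2 = -2 + a + s)
u = -5 + 3*√3 (u = -2 + (0 - 1*(-3))^(3/2) - 3 = -2 + (0 + 3)^(3/2) - 3 = -2 + 3^(3/2) - 3 = -2 + 3*√3 - 3 = -5 + 3*√3 ≈ 0.19615)
r(L) = -5 + 3*√3
I + 1/(r(4) - 388) = 260 + 1/((-5 + 3*√3) - 388) = 260 + 1/(-393 + 3*√3)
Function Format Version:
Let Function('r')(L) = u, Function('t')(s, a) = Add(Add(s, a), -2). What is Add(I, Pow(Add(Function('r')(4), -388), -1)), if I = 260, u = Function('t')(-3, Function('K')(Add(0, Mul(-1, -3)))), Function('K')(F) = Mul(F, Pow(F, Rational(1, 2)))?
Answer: Add(Rational(13383109, 51474), Mul(Rational(-1, 51474), Pow(3, Rational(1, 2)))) ≈ 260.00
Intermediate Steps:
Function('K')(F) = Pow(F, Rational(3, 2))
Function('t')(s, a) = Add(-2, a, s) (Function('t')(s, a) = Add(Add(a, s), -2) = Add(-2, a, s))
u = Add(-5, Mul(3, Pow(3, Rational(1, 2)))) (u = Add(-2, Pow(Add(0, Mul(-1, -3)), Rational(3, 2)), -3) = Add(-2, Pow(Add(0, 3), Rational(3, 2)), -3) = Add(-2, Pow(3, Rational(3, 2)), -3) = Add(-2, Mul(3, Pow(3, Rational(1, 2))), -3) = Add(-5, Mul(3, Pow(3, Rational(1, 2)))) ≈ 0.19615)
Function('r')(L) = Add(-5, Mul(3, Pow(3, Rational(1, 2))))
Add(I, Pow(Add(Function('r')(4), -388), -1)) = Add(260, Pow(Add(Add(-5, Mul(3, Pow(3, Rational(1, 2)))), -388), -1)) = Add(260, Pow(Add(-393, Mul(3, Pow(3, Rational(1, 2)))), -1))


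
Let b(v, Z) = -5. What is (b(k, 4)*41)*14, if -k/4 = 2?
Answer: -2870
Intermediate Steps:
k = -8 (k = -4*2 = -8)
(b(k, 4)*41)*14 = -5*41*14 = -205*14 = -2870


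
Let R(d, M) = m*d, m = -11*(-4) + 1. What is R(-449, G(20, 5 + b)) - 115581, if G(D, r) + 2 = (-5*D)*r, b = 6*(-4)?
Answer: -135786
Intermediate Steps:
b = -24
G(D, r) = -2 - 5*D*r (G(D, r) = -2 + (-5*D)*r = -2 - 5*D*r)
m = 45 (m = 44 + 1 = 45)
R(d, M) = 45*d
R(-449, G(20, 5 + b)) - 115581 = 45*(-449) - 115581 = -20205 - 115581 = -135786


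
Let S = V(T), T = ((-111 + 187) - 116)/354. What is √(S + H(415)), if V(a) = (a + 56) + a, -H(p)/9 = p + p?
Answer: 7*I*√4740414/177 ≈ 86.106*I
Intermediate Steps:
H(p) = -18*p (H(p) = -9*(p + p) = -18*p)
T = -20/177 (T = (76 - 116)*(1/354) = -40*1/354 = -20/177 ≈ -0.11299)
V(a) = 56 + 2*a (V(a) = (56 + a) + a = 56 + 2*a)
S = 9872/177 (S = 56 + 2*(-20/177) = 56 - 40/177 = 9872/177 ≈ 55.774)
√(S + H(415)) = √(9872/177 - 18*415) = √(9872/177 - 7470) = √(-1312318/177) = 7*I*√4740414/177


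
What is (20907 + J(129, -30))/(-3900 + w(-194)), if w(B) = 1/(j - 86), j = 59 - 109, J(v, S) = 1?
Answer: -2843488/530401 ≈ -5.3610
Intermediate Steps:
j = -50
w(B) = -1/136 (w(B) = 1/(-50 - 86) = 1/(-136) = -1/136)
(20907 + J(129, -30))/(-3900 + w(-194)) = (20907 + 1)/(-3900 - 1/136) = 20908/(-530401/136) = 20908*(-136/530401) = -2843488/530401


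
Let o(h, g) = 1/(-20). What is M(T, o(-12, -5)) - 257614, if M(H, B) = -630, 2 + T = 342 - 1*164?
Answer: -258244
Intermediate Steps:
o(h, g) = -1/20
T = 176 (T = -2 + (342 - 1*164) = -2 + (342 - 164) = -2 + 178 = 176)
M(T, o(-12, -5)) - 257614 = -630 - 257614 = -258244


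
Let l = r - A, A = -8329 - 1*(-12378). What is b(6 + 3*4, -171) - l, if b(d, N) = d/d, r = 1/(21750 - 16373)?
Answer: 21776849/5377 ≈ 4050.0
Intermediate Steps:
A = 4049 (A = -8329 + 12378 = 4049)
r = 1/5377 ≈ 0.00018598
b(d, N) = 1
l = -21771472/5377 (l = 1/5377 - 1*4049 = 1/5377 - 4049 = -21771472/5377 ≈ -4049.0)
b(6 + 3*4, -171) - l = 1 - 1*(-21771472/5377) = 1 + 21771472/5377 = 21776849/5377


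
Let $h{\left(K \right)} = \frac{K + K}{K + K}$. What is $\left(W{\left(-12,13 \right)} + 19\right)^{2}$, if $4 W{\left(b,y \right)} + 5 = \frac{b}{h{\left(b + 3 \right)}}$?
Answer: $\frac{3481}{16} \approx 217.56$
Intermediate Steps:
$h{\left(K \right)} = 1$ ($h{\left(K \right)} = \frac{2 K}{2 K} = 2 K \frac{1}{2 K} = 1$)
$W{\left(b,y \right)} = - \frac{5}{4} + \frac{b}{4}$ ($W{\left(b,y \right)} = - \frac{5}{4} + \frac{b 1^{-1}}{4} = - \frac{5}{4} + \frac{b 1}{4} = - \frac{5}{4} + \frac{b}{4}$)
$\left(W{\left(-12,13 \right)} + 19\right)^{2} = \left(\left(- \frac{5}{4} + \frac{1}{4} \left(-12\right)\right) + 19\right)^{2} = \left(\left(- \frac{5}{4} - 3\right) + 19\right)^{2} = \left(- \frac{17}{4} + 19\right)^{2} = \left(\frac{59}{4}\right)^{2} = \frac{3481}{16}$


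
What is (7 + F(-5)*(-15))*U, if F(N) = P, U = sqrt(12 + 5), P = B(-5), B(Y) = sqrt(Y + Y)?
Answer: sqrt(17)*(7 - 15*I*sqrt(10)) ≈ 28.862 - 195.58*I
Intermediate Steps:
B(Y) = sqrt(2)*sqrt(Y) (B(Y) = sqrt(2*Y) = sqrt(2)*sqrt(Y))
P = I*sqrt(10) (P = sqrt(2)*sqrt(-5) = sqrt(2)*(I*sqrt(5)) = I*sqrt(10) ≈ 3.1623*I)
U = sqrt(17) ≈ 4.1231
F(N) = I*sqrt(10)
(7 + F(-5)*(-15))*U = (7 + (I*sqrt(10))*(-15))*sqrt(17) = (7 - 15*I*sqrt(10))*sqrt(17) = sqrt(17)*(7 - 15*I*sqrt(10))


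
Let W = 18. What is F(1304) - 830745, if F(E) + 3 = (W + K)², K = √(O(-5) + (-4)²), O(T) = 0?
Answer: -830264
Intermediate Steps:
K = 4 (K = √(0 + (-4)²) = √(0 + 16) = √16 = 4)
F(E) = 481 (F(E) = -3 + (18 + 4)² = -3 + 22² = -3 + 484 = 481)
F(1304) - 830745 = 481 - 830745 = -830264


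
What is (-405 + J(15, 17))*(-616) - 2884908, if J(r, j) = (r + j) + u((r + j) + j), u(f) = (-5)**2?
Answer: -2670540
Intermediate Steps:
u(f) = 25
J(r, j) = 25 + j + r (J(r, j) = (r + j) + 25 = (j + r) + 25 = 25 + j + r)
(-405 + J(15, 17))*(-616) - 2884908 = (-405 + (25 + 17 + 15))*(-616) - 2884908 = (-405 + 57)*(-616) - 2884908 = -348*(-616) - 2884908 = 214368 - 2884908 = -2670540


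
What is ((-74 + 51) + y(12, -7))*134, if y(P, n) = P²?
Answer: 16214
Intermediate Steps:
((-74 + 51) + y(12, -7))*134 = ((-74 + 51) + 12²)*134 = (-23 + 144)*134 = 121*134 = 16214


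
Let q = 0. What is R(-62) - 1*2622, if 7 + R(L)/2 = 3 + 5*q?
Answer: -2630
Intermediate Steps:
R(L) = -8 (R(L) = -14 + 2*(3 + 5*0) = -14 + 2*(3 + 0) = -14 + 2*3 = -14 + 6 = -8)
R(-62) - 1*2622 = -8 - 1*2622 = -8 - 2622 = -2630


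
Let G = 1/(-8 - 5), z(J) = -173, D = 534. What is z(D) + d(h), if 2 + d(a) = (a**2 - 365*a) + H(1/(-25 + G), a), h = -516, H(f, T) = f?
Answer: 148141233/326 ≈ 4.5442e+5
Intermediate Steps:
G = -1/13 (G = 1/(-13) = -1/13 ≈ -0.076923)
d(a) = -665/326 + a**2 - 365*a (d(a) = -2 + ((a**2 - 365*a) + 1/(-25 - 1/13)) = -2 + ((a**2 - 365*a) + 1/(-326/13)) = -2 + ((a**2 - 365*a) - 13/326) = -2 + (-13/326 + a**2 - 365*a) = -665/326 + a**2 - 365*a)
z(D) + d(h) = -173 + (-665/326 + (-516)**2 - 365*(-516)) = -173 + (-665/326 + 266256 + 188340) = -173 + 148197631/326 = 148141233/326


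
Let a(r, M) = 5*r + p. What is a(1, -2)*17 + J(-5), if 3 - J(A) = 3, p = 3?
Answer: 136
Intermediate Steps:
J(A) = 0 (J(A) = 3 - 1*3 = 3 - 3 = 0)
a(r, M) = 3 + 5*r (a(r, M) = 5*r + 3 = 3 + 5*r)
a(1, -2)*17 + J(-5) = (3 + 5*1)*17 + 0 = (3 + 5)*17 + 0 = 8*17 + 0 = 136 + 0 = 136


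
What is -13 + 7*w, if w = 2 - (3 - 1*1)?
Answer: -13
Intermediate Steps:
w = 0 (w = 2 - (3 - 1) = 2 - 1*2 = 2 - 2 = 0)
-13 + 7*w = -13 + 7*0 = -13 + 0 = -13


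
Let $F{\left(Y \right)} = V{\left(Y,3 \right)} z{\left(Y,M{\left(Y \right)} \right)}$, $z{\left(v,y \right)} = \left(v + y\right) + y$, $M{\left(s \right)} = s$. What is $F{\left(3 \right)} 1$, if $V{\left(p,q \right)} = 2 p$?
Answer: $54$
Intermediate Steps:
$z{\left(v,y \right)} = v + 2 y$
$F{\left(Y \right)} = 6 Y^{2}$ ($F{\left(Y \right)} = 2 Y \left(Y + 2 Y\right) = 2 Y 3 Y = 6 Y^{2}$)
$F{\left(3 \right)} 1 = 6 \cdot 3^{2} \cdot 1 = 6 \cdot 9 \cdot 1 = 54 \cdot 1 = 54$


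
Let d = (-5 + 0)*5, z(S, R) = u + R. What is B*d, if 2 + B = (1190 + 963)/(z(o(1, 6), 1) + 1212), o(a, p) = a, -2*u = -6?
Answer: 6975/1216 ≈ 5.7360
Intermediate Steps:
u = 3 (u = -½*(-6) = 3)
z(S, R) = 3 + R
d = -25 (d = -5*5 = -25)
B = -279/1216 (B = -2 + (1190 + 963)/((3 + 1) + 1212) = -2 + 2153/(4 + 1212) = -2 + 2153/1216 = -279/1216 ≈ -0.22944)
B*d = -279/1216*(-25) = 6975/1216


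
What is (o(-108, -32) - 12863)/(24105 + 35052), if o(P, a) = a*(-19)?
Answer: -4085/19719 ≈ -0.20716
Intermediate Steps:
o(P, a) = -19*a
(o(-108, -32) - 12863)/(24105 + 35052) = (-19*(-32) - 12863)/(24105 + 35052) = (608 - 12863)/59157 = -12255*1/59157 = -4085/19719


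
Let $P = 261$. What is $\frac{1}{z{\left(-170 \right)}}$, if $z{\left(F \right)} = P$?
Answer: $\frac{1}{261} \approx 0.0038314$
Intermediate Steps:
$z{\left(F \right)} = 261$
$\frac{1}{z{\left(-170 \right)}} = \frac{1}{261}$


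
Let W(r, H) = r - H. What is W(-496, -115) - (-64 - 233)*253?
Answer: 74760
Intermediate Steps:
W(-496, -115) - (-64 - 233)*253 = (-496 - 1*(-115)) - (-64 - 233)*253 = (-496 + 115) - (-297)*253 = -381 - 1*(-75141) = -381 + 75141 = 74760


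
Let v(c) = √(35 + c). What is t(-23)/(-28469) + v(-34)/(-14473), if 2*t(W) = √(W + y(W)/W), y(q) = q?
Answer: -1/14473 - I*√22/56938 ≈ -6.9094e-5 - 8.2378e-5*I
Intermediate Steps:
t(W) = √(1 + W)/2 (t(W) = √(W + W/W)/2 = √(W + 1)/2 = √(1 + W)/2)
t(-23)/(-28469) + v(-34)/(-14473) = (√(1 - 23)/2)/(-28469) + √(35 - 34)/(-14473) = (√(-22)/2)*(-1/28469) + √1*(-1/14473) = ((I*√22)/2)*(-1/28469) + 1*(-1/14473) = (I*√22/2)*(-1/28469) - 1/14473 = -I*√22/56938 - 1/14473 = -1/14473 - I*√22/56938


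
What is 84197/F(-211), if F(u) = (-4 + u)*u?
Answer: 84197/45365 ≈ 1.8560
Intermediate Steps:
F(u) = u*(-4 + u)
84197/F(-211) = 84197/((-211*(-4 - 211))) = 84197/((-211*(-215))) = 84197/45365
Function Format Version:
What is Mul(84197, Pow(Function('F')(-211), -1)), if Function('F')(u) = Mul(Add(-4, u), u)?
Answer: Rational(84197, 45365) ≈ 1.8560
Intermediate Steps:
Function('F')(u) = Mul(u, Add(-4, u))
Mul(84197, Pow(Function('F')(-211), -1)) = Mul(84197, Pow(Mul(-211, Add(-4, -211)), -1)) = Mul(84197, Pow(Mul(-211, -215), -1)) = Mul(84197, Pow(45365, -1)) = Mul(84197, Rational(1, 45365)) = Rational(84197, 45365)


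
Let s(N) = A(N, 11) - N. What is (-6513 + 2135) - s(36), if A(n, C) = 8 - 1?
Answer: -4349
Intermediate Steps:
A(n, C) = 7
s(N) = 7 - N
(-6513 + 2135) - s(36) = (-6513 + 2135) - (7 - 1*36) = -4378 - (7 - 36) = -4378 - 1*(-29) = -4378 + 29 = -4349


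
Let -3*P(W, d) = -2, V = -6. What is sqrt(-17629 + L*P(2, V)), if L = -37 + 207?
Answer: I*sqrt(157641)/3 ≈ 132.35*I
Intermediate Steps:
P(W, d) = 2/3 (P(W, d) = -1/3*(-2) = 2/3)
L = 170
sqrt(-17629 + L*P(2, V)) = sqrt(-17629 + 170*(2/3)) = sqrt(-17629 + 340/3) = sqrt(-52547/3) = I*sqrt(157641)/3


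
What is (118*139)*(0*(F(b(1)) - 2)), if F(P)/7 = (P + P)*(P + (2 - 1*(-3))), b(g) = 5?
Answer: 0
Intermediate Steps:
F(P) = 14*P*(5 + P) (F(P) = 7*((P + P)*(P + (2 - 1*(-3)))) = 7*((2*P)*(P + (2 + 3))) = 7*((2*P)*(P + 5)) = 7*((2*P)*(5 + P)) = 7*(2*P*(5 + P)) = 14*P*(5 + P))
(118*139)*(0*(F(b(1)) - 2)) = (118*139)*(0*(14*5*(5 + 5) - 2)) = 16402*(0*(14*5*10 - 2)) = 16402*(0*(700 - 2)) = 16402*(0*698) = 16402*0 = 0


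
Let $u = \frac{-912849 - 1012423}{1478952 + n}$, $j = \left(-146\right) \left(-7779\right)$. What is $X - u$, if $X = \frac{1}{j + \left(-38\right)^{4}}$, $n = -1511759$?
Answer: $- \frac{6201050793833}{105667082090} \approx -58.685$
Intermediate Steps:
$j = 1135734$
$u = \frac{1925272}{32807}$ ($u = \frac{-912849 - 1012423}{1478952 - 1511759} = - \frac{1925272}{-32807} = \left(-1925272\right) \left(- \frac{1}{32807}\right) = \frac{1925272}{32807} \approx 58.685$)
$X = \frac{1}{3220870}$ ($X = \frac{1}{1135734 + \left(-38\right)^{4}} = \frac{1}{1135734 + 2085136} = \frac{1}{3220870} \approx 3.1048 \cdot 10^{-7}$)
$X - u = \frac{1}{3220870} - \frac{1925272}{32807} = - \frac{6201050793833}{105667082090}$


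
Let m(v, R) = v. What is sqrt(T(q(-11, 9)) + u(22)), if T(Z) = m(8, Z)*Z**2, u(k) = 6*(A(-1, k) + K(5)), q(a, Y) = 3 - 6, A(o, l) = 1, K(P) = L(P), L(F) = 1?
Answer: 2*sqrt(21) ≈ 9.1651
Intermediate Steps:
K(P) = 1
q(a, Y) = -3
u(k) = 12 (u(k) = 6*(1 + 1) = 6*2 = 12)
T(Z) = 8*Z**2
sqrt(T(q(-11, 9)) + u(22)) = sqrt(8*(-3)**2 + 12) = sqrt(8*9 + 12) = sqrt(72 + 12) = sqrt(84) = 2*sqrt(21)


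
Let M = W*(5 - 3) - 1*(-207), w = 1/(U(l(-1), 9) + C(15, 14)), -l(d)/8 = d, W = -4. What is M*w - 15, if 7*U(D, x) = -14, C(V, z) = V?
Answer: 4/13 ≈ 0.30769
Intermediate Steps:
l(d) = -8*d
U(D, x) = -2 (U(D, x) = (⅐)*(-14) = -2)
w = 1/13 (w = 1/(-2 + 15) = 1/13 ≈ 0.076923)
M = 199 (M = -4*(5 - 3) - 1*(-207) = -4*2 + 207 = -8 + 207 = 199)
M*w - 15 = 199*(1/13) - 15 = 199/13 - 15 = 4/13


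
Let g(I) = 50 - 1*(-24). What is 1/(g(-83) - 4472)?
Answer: -1/4398 ≈ -0.00022738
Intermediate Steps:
g(I) = 74 (g(I) = 50 + 24 = 74)
1/(g(-83) - 4472) = 1/(74 - 4472) = 1/(-4398) = -1/4398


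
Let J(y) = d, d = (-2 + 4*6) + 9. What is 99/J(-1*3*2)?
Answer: 99/31 ≈ 3.1936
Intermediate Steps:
d = 31 (d = (-2 + 24) + 9 = 22 + 9 = 31)
J(y) = 31
99/J(-1*3*2) = 99/31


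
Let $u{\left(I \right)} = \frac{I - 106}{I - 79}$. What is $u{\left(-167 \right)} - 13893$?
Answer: $- \frac{1139135}{82} \approx -13892.0$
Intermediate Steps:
$u{\left(I \right)} = \frac{-106 + I}{-79 + I}$
$u{\left(-167 \right)} - 13893 = \frac{-106 - 167}{-79 - 167} - 13893 = \frac{1}{-246} \left(-273\right) - 13893 = \left(- \frac{1}{246}\right) \left(-273\right) - 13893 = \frac{91}{82} - 13893 = - \frac{1139135}{82}$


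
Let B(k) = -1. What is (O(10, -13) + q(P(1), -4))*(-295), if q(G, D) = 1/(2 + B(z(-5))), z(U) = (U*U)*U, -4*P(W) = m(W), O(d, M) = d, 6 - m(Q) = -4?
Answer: -3245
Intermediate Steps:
m(Q) = 10 (m(Q) = 6 - 1*(-4) = 6 + 4 = 10)
P(W) = -5/2 (P(W) = -¼*10 = -5/2)
z(U) = U³ (z(U) = U²*U = U³)
q(G, D) = 1 (q(G, D) = 1/(2 - 1) = 1/1 = 1)
(O(10, -13) + q(P(1), -4))*(-295) = (10 + 1)*(-295) = 11*(-295) = -3245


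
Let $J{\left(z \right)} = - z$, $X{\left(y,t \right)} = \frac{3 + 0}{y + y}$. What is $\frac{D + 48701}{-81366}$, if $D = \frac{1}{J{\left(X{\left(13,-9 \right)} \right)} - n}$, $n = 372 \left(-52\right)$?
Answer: $- \frac{24493729667}{40922297406} \approx -0.59854$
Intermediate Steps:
$X{\left(y,t \right)} = \frac{3}{2 y}$
$n = -19344$
$D = \frac{26}{502941}$ ($D = \frac{1}{- \frac{3}{2 \cdot 13} - -19344} = \frac{1}{- \frac{3}{2 \cdot 13} + 19344} = \frac{1}{\left(-1\right) \frac{3}{26} + 19344} = \frac{1}{- \frac{3}{26} + 19344} = \frac{1}{\frac{502941}{26}} = \frac{26}{502941} \approx 5.1696 \cdot 10^{-5}$)
$\frac{D + 48701}{-81366} = \frac{\frac{26}{502941} + 48701}{-81366} = \frac{24493729667}{502941} \left(- \frac{1}{81366}\right) = - \frac{24493729667}{40922297406}$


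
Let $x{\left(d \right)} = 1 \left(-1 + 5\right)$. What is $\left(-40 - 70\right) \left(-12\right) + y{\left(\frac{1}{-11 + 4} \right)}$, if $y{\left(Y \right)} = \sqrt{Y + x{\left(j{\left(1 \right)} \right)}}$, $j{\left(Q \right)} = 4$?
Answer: $1320 + \frac{3 \sqrt{21}}{7} \approx 1322.0$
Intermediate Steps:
$x{\left(d \right)} = 4$ ($x{\left(d \right)} = 1 \cdot 4 = 4$)
$y{\left(Y \right)} = \sqrt{4 + Y}$ ($y{\left(Y \right)} = \sqrt{Y + 4} = \sqrt{4 + Y}$)
$\left(-40 - 70\right) \left(-12\right) + y{\left(\frac{1}{-11 + 4} \right)} = \left(-40 - 70\right) \left(-12\right) + \sqrt{4 + \frac{1}{-11 + 4}} = \left(-110\right) \left(-12\right) + \sqrt{4 + \frac{1}{-7}} = 1320 + \sqrt{4 - \frac{1}{7}} = 1320 + \sqrt{\frac{27}{7}} = 1320 + \frac{3 \sqrt{21}}{7}$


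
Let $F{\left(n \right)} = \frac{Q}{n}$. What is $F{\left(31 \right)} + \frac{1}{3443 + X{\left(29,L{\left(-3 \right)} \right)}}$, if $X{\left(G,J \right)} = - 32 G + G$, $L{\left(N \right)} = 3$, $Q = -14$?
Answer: $- \frac{35585}{78864} \approx -0.45122$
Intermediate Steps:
$F{\left(n \right)} = - \frac{14}{n}$
$X{\left(G,J \right)} = - 31 G$
$F{\left(31 \right)} + \frac{1}{3443 + X{\left(29,L{\left(-3 \right)} \right)}} = - \frac{14}{31} + \frac{1}{3443 - 899} = \left(-14\right) \frac{1}{31} + \frac{1}{3443 - 899} = - \frac{14}{31} + \frac{1}{2544} = - \frac{35585}{78864}$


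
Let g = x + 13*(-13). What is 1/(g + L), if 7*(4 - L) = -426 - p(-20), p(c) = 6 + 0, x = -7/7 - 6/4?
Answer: -14/1481 ≈ -0.0094531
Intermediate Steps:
x = -5/2 (x = -7*⅐ - 6*¼ = -1 - 3/2 = -5/2 ≈ -2.5000)
p(c) = 6
L = 460/7 (L = 4 - (-426 - 1*6)/7 = 4 - (-426 - 6)/7 = 4 - ⅐*(-432) = 4 + 432/7 = 460/7 ≈ 65.714)
g = -343/2 (g = -5/2 + 13*(-13) = -5/2 - 169 = -343/2 ≈ -171.50)
1/(g + L) = 1/(-343/2 + 460/7) = 1/(-1481/14) = -14/1481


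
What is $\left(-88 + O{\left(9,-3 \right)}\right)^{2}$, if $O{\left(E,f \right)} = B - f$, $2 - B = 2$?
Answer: $7225$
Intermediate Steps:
$B = 0$ ($B = 2 - 2 = 0$)
$O{\left(E,f \right)} = - f$ ($O{\left(E,f \right)} = 0 - f = - f$)
$\left(-88 + O{\left(9,-3 \right)}\right)^{2} = \left(-88 - -3\right)^{2} = \left(-88 + 3\right)^{2} = \left(-85\right)^{2} = 7225$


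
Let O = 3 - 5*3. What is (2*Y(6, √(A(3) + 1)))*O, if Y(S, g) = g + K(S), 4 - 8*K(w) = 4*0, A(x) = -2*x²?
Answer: -12 - 24*I*√17 ≈ -12.0 - 98.955*I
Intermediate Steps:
O = -12 (O = 3 - 15 = -12)
K(w) = ½ (K(w) = ½ - 0/2 = ½ - ⅛*0 = ½ + 0 = ½)
Y(S, g) = ½ + g (Y(S, g) = g + ½ = ½ + g)
(2*Y(6, √(A(3) + 1)))*O = (2*(½ + √(-2*3² + 1)))*(-12) = (2*(½ + √(-2*9 + 1)))*(-12) = (2*(½ + √(-18 + 1)))*(-12) = (2*(½ + √(-17)))*(-12) = (2*(½ + I*√17))*(-12) = (1 + 2*I*√17)*(-12) = -12 - 24*I*√17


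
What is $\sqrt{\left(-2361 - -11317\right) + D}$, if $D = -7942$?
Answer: $13 \sqrt{6} \approx 31.843$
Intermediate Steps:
$\sqrt{\left(-2361 - -11317\right) + D} = \sqrt{\left(-2361 - -11317\right) - 7942} = \sqrt{\left(-2361 + 11317\right) - 7942} = \sqrt{8956 - 7942} = \sqrt{1014} = 13 \sqrt{6}$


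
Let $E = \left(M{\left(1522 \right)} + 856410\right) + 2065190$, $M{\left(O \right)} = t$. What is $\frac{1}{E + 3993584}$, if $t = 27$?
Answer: $\frac{1}{6915211} \approx 1.4461 \cdot 10^{-7}$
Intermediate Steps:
$M{\left(O \right)} = 27$
$E = 2921627$ ($E = \left(27 + 856410\right) + 2065190 = 856437 + 2065190 = 2921627$)
$\frac{1}{E + 3993584} = \frac{1}{2921627 + 3993584} = \frac{1}{6915211}$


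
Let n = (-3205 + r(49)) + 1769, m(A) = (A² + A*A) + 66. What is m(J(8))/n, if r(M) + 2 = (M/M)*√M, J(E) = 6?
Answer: -46/477 ≈ -0.096436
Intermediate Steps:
r(M) = -2 + √M (r(M) = -2 + (M/M)*√M = -2 + 1*√M = -2 + √M)
m(A) = 66 + 2*A² (m(A) = (A² + A²) + 66 = 2*A² + 66 = 66 + 2*A²)
n = -1431 (n = (-3205 + (-2 + √49)) + 1769 = (-3205 + (-2 + 7)) + 1769 = (-3205 + 5) + 1769 = -3200 + 1769 = -1431)
m(J(8))/n = (66 + 2*6²)/(-1431) = (66 + 2*36)*(-1/1431) = (66 + 72)*(-1/1431) = 138*(-1/1431) = -46/477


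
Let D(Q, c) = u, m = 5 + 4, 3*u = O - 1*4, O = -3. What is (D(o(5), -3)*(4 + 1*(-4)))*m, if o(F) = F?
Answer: 0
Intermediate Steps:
u = -7/3 (u = (-3 - 1*4)/3 = (-3 - 4)/3 = (1/3)*(-7) = -7/3 ≈ -2.3333)
m = 9
D(Q, c) = -7/3
(D(o(5), -3)*(4 + 1*(-4)))*m = -7*(4 + 1*(-4))/3*9 = -7*(4 - 4)/3*9 = -7/3*0*9 = 0*9 = 0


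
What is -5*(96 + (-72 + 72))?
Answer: -480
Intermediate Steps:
-5*(96 + (-72 + 72)) = -5*(96 + 0) = -5*96 = -480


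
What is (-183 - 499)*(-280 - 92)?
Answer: 253704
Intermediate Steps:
(-183 - 499)*(-280 - 92) = -682*(-372) = 253704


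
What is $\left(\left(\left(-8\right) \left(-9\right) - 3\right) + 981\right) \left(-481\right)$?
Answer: $-505050$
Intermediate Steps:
$\left(\left(\left(-8\right) \left(-9\right) - 3\right) + 981\right) \left(-481\right) = \left(\left(72 - 3\right) + 981\right) \left(-481\right) = \left(69 + 981\right) \left(-481\right) = 1050 \left(-481\right) = -505050$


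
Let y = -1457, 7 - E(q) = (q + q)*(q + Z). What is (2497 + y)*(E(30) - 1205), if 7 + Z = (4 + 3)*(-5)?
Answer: -497120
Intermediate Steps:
Z = -42 (Z = -7 + (4 + 3)*(-5) = -7 + 7*(-5) = -7 - 35 = -42)
E(q) = 7 - 2*q*(-42 + q) (E(q) = 7 - (q + q)*(q - 42) = 7 - 2*q*(-42 + q))
(2497 + y)*(E(30) - 1205) = (2497 - 1457)*((7 - 2*30² + 84*30) - 1205) = 1040*((7 - 2*900 + 2520) - 1205) = 1040*((7 - 1800 + 2520) - 1205) = 1040*(727 - 1205) = 1040*(-478) = -497120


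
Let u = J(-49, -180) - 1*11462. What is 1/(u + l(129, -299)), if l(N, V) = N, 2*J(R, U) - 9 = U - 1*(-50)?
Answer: -2/22787 ≈ -8.7769e-5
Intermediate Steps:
J(R, U) = 59/2 + U/2 (J(R, U) = 9/2 + (U - 1*(-50))/2 = 9/2 + (U + 50)/2 = 9/2 + (50 + U)/2 = 9/2 + (25 + U/2) = 59/2 + U/2)
u = -23045/2 (u = (59/2 + (1/2)*(-180)) - 1*11462 = (59/2 - 90) - 11462 = -121/2 - 11462 = -23045/2 ≈ -11523.)
1/(u + l(129, -299)) = 1/(-23045/2 + 129) = 1/(-22787/2) = -2/22787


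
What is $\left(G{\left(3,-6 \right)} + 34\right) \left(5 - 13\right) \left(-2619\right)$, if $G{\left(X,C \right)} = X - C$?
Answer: $900936$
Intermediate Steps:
$\left(G{\left(3,-6 \right)} + 34\right) \left(5 - 13\right) \left(-2619\right) = \left(\left(3 - -6\right) + 34\right) \left(5 - 13\right) \left(-2619\right) = \left(\left(3 + 6\right) + 34\right) \left(-8\right) \left(-2619\right) = \left(9 + 34\right) \left(-8\right) \left(-2619\right) = 43 \left(-8\right) \left(-2619\right) = \left(-344\right) \left(-2619\right) = 900936$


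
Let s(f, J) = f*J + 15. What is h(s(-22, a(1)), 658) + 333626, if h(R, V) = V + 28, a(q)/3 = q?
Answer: 334312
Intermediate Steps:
a(q) = 3*q
s(f, J) = 15 + J*f (s(f, J) = J*f + 15 = 15 + J*f)
h(R, V) = 28 + V
h(s(-22, a(1)), 658) + 333626 = (28 + 658) + 333626 = 686 + 333626 = 334312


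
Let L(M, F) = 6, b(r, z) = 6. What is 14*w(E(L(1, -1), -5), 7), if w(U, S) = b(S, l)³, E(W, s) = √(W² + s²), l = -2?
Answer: 3024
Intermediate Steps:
w(U, S) = 216 (w(U, S) = 6³ = 216)
14*w(E(L(1, -1), -5), 7) = 14*216 = 3024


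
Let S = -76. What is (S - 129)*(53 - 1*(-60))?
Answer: -23165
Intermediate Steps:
(S - 129)*(53 - 1*(-60)) = (-76 - 129)*(53 - 1*(-60)) = -205*(53 + 60) = -205*113 = -23165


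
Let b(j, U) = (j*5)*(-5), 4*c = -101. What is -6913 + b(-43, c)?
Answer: -5838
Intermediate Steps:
c = -101/4 (c = (¼)*(-101) = -101/4 ≈ -25.250)
b(j, U) = -25*j (b(j, U) = (5*j)*(-5) = -25*j)
-6913 + b(-43, c) = -6913 - 25*(-43) = -6913 + 1075 = -5838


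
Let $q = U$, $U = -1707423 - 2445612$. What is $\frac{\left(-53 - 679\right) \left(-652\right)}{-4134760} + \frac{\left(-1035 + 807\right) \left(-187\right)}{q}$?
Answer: $- \frac{3597306206}{28619671661} \approx -0.12569$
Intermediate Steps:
$U = -4153035$ ($U = -1707423 - 2445612 = -4153035$)
$q = -4153035$
$\frac{\left(-53 - 679\right) \left(-652\right)}{-4134760} + \frac{\left(-1035 + 807\right) \left(-187\right)}{q} = \frac{\left(-53 - 679\right) \left(-652\right)}{-4134760} + \frac{\left(-1035 + 807\right) \left(-187\right)}{-4153035} = \left(-732\right) \left(-652\right) \left(- \frac{1}{4134760}\right) + \left(-228\right) \left(-187\right) \left(- \frac{1}{4153035}\right) = 477264 \left(- \frac{1}{4134760}\right) + 42636 \left(- \frac{1}{4153035}\right) = - \frac{59658}{516845} - \frac{14212}{1384345} = - \frac{3597306206}{28619671661}$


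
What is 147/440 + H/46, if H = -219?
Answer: -44799/10120 ≈ -4.4268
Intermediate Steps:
147/440 + H/46 = 147/440 - 219/46 = -44799/10120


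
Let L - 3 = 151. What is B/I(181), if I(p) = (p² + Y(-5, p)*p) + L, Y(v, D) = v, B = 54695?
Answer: 10939/6402 ≈ 1.7087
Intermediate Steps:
L = 154 (L = 3 + 151 = 154)
I(p) = 154 + p² - 5*p (I(p) = (p² - 5*p) + 154 = 154 + p² - 5*p)
B/I(181) = 54695/(154 + 181² - 5*181) = 54695/(154 + 32761 - 905) = 54695/32010 = 54695*(1/32010) = 10939/6402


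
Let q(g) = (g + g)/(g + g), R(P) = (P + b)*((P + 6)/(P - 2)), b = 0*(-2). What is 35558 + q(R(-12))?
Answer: 35559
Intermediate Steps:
b = 0
R(P) = P*(6 + P)/(-2 + P) (R(P) = (P + 0)*((P + 6)/(P - 2)) = P*((6 + P)/(-2 + P)) = P*(6 + P)/(-2 + P))
q(g) = 1 (q(g) = (2*g)/((2*g)) = (2*g)*(1/(2*g)) = 1)
35558 + q(R(-12)) = 35558 + 1 = 35559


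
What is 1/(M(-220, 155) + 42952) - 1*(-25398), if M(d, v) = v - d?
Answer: 1100419147/43327 ≈ 25398.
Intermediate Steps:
1/(M(-220, 155) + 42952) - 1*(-25398) = 1/((155 - 1*(-220)) + 42952) - 1*(-25398) = 1/((155 + 220) + 42952) + 25398 = 1/(375 + 42952) + 25398 = 1/43327 + 25398 = 1100419147/43327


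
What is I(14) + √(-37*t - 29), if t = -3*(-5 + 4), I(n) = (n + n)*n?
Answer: 392 + 2*I*√35 ≈ 392.0 + 11.832*I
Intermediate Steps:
I(n) = 2*n² (I(n) = (2*n)*n = 2*n²)
t = 3 (t = -3*(-1) = 3)
I(14) + √(-37*t - 29) = 2*14² + √(-37*3 - 29) = 2*196 + √(-111 - 29) = 392 + √(-140) = 392 + 2*I*√35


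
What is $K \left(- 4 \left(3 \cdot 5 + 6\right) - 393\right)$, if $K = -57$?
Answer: $27189$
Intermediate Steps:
$K \left(- 4 \left(3 \cdot 5 + 6\right) - 393\right) = - 57 \left(- 4 \left(3 \cdot 5 + 6\right) - 393\right) = - 57 \left(- 4 \left(15 + 6\right) - 393\right) = - 57 \left(\left(-4\right) 21 - 393\right) = - 57 \left(-84 - 393\right) = \left(-57\right) \left(-477\right) = 27189$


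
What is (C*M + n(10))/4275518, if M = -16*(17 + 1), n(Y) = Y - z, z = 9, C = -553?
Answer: 159265/4275518 ≈ 0.037250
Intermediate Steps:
n(Y) = -9 + Y (n(Y) = Y - 1*9 = Y - 9 = -9 + Y)
M = -288 (M = -16*18 = -288)
(C*M + n(10))/4275518 = (-553*(-288) + (-9 + 10))/4275518 = (159264 + 1)*(1/4275518) = 159265*(1/4275518) = 159265/4275518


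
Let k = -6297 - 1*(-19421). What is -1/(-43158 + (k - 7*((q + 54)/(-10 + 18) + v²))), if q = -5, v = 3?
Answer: 8/241119 ≈ 3.3179e-5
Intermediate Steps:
k = 13124 (k = -6297 + 19421 = 13124)
-1/(-43158 + (k - 7*((q + 54)/(-10 + 18) + v²))) = -1/(-43158 + (13124 - 7*((-5 + 54)/(-10 + 18) + 3²))) = -1/(-43158 + (13124 - 7*(49/8 + 9))) = -1/(-43158 + (13124 - 7*121/8)) = -1/(-43158 + (13124 - 847/8)) = -1/(-43158 + 104145/8) = -1/(-241119/8) = -1*(-8/241119) = 8/241119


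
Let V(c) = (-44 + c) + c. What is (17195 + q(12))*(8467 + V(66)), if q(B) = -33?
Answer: 146820910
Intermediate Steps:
V(c) = -44 + 2*c
(17195 + q(12))*(8467 + V(66)) = (17195 - 33)*(8467 + (-44 + 2*66)) = 17162*(8467 + (-44 + 132)) = 17162*(8467 + 88) = 17162*8555 = 146820910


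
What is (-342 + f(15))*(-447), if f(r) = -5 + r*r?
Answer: 54534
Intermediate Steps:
f(r) = -5 + r²
(-342 + f(15))*(-447) = (-342 + (-5 + 15²))*(-447) = (-342 + (-5 + 225))*(-447) = (-342 + 220)*(-447) = -122*(-447) = 54534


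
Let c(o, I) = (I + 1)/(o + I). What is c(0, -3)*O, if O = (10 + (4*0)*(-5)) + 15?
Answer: 50/3 ≈ 16.667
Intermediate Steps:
O = 25 (O = (10 + 0*(-5)) + 15 = (10 + 0) + 15 = 10 + 15 = 25)
c(o, I) = (1 + I)/(I + o)
c(0, -3)*O = ((1 - 3)/(-3 + 0))*25 = (-2/(-3))*25 = -1/3*(-2)*25 = (2/3)*25 = 50/3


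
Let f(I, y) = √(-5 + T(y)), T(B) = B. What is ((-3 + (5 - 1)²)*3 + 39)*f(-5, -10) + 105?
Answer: 105 + 78*I*√15 ≈ 105.0 + 302.09*I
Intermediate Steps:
f(I, y) = √(-5 + y)
((-3 + (5 - 1)²)*3 + 39)*f(-5, -10) + 105 = ((-3 + (5 - 1)²)*3 + 39)*√(-5 - 10) + 105 = ((-3 + 4²)*3 + 39)*√(-15) + 105 = ((-3 + 16)*3 + 39)*(I*√15) + 105 = (13*3 + 39)*(I*√15) + 105 = (39 + 39)*(I*√15) + 105 = 78*(I*√15) + 105 = 78*I*√15 + 105 = 105 + 78*I*√15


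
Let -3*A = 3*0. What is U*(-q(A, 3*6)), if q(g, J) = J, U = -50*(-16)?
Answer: -14400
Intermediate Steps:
U = 800
A = 0 (A = -0 = -⅓*0 = 0)
U*(-q(A, 3*6)) = 800*(-3*6) = 800*(-1*18) = 800*(-18) = -14400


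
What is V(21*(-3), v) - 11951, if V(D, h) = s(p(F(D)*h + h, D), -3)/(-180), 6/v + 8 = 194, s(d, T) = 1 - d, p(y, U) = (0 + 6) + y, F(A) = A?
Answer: -717059/60 ≈ -11951.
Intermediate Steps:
p(y, U) = 6 + y
v = 1/31 (v = 6/(-8 + 194) = 6/186 = 6*(1/186) = 1/31 ≈ 0.032258)
V(D, h) = 1/36 + h/180 + D*h/180 (V(D, h) = (1 - (6 + (D*h + h)))/(-180) = (1 - (6 + (h + D*h)))*(-1/180) = (1 - (6 + h + D*h))*(-1/180) = (1 + (-6 - h - D*h))*(-1/180) = (-5 - h - D*h)*(-1/180) = 1/36 + h/180 + D*h/180)
V(21*(-3), v) - 11951 = (1/36 + (1/180)*(1/31)*(1 + 21*(-3))) - 11951 = (1/36 + (1/180)*(1/31)*(1 - 63)) - 11951 = (1/36 + (1/180)*(1/31)*(-62)) - 11951 = (1/36 - 1/90) - 11951 = 1/60 - 11951 = -717059/60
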